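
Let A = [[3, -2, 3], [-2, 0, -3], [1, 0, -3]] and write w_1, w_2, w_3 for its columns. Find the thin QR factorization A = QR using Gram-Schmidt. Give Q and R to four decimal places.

Q = [[0.8018, -0.5976, 0.0000], [-0.5345, -0.7171, -0.4472], [0.2673, 0.3586, -0.8944]], R = [[3.7417, -1.6036, 3.2071], [0.0000, 1.1952, -0.7171], [0.0000, 0.0000, 4.0249]]

q_1 = w_1/‖w_1‖ = (3, -2, 1)/3.7417 = (0.8018, -0.5345, 0.2673).
r_{12} = q_1·w_2 = -1.6036.
u_2 = w_2 + 1.6036·q_1 = (-0.7143, -0.8571, 0.4286).
‖u_2‖ = 1.1952, so q_2 = (-0.5976, -0.7171, 0.3586).
r_{13} = q_1·w_3 = 3.2071; r_{23} = q_2·w_3 = -0.7171.
u_3 = w_3 − 3.2071·q_1 + 0.7171·q_2 = (0.0000, -1.8000, -3.6000).
‖u_3‖ = 4.0249, so q_3 = (0.0000, -0.4472, -0.8944).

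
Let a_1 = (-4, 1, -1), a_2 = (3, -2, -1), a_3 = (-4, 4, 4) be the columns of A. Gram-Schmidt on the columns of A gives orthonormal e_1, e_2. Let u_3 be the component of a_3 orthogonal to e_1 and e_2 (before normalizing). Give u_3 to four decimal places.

e_1 = a_1/‖a_1‖ = (-4, 1, -1)/4.2426 = (-0.9428, 0.2357, -0.2357).
r_{12} = e_1·a_2 = -3.0641.
u_2 = a_2 + 3.0641·e_1 = (0.1111, -1.2778, -1.7222).
‖u_2‖ = 2.1473, so e_2 = (0.0517, -0.5950, -0.8020).
r_{13} = e_1·a_3 = 3.7712; r_{23} = e_2·a_3 = -5.7953.
u_3 = a_3 − 3.7712·e_1 + 5.7953·e_2 = (-0.1446, -0.3373, 0.2410).

u_3 = (-0.1446, -0.3373, 0.2410)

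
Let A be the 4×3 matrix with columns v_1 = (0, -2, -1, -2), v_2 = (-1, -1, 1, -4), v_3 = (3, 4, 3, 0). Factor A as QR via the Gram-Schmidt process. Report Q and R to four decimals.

q_1 = v_1/‖v_1‖ = (0, -2, -1, -2)/3.0000 = (0.0000, -0.6667, -0.3333, -0.6667).
r_{12} = q_1·v_2 = 3.0000.
u_2 = v_2 − 3.0000·q_1 = (-1.0000, 1.0000, 2.0000, -2.0000).
‖u_2‖ = 3.1623, so q_2 = (-0.3162, 0.3162, 0.6325, -0.6325).
r_{13} = q_1·v_3 = -3.6667; r_{23} = q_2·v_3 = 2.2136.
u_3 = v_3 + 3.6667·q_1 − 2.2136·q_2 = (3.7000, 0.8556, 0.3778, -1.0444).
‖u_3‖ = 3.9567, so q_3 = (0.9351, 0.2162, 0.0955, -0.2640).

Q = [[0.0000, -0.3162, 0.9351], [-0.6667, 0.3162, 0.2162], [-0.3333, 0.6325, 0.0955], [-0.6667, -0.6325, -0.2640]], R = [[3.0000, 3.0000, -3.6667], [0.0000, 3.1623, 2.2136], [0.0000, 0.0000, 3.9567]]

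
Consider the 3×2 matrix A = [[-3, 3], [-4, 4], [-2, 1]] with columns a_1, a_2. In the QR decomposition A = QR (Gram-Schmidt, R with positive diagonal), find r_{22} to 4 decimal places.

a_1 = (-3, -4, -2); ‖a_1‖ = 5.3852, so e_1 = (-0.5571, -0.7428, -0.3714).
e_1·a_2 = (-0.5571)·3 + (-0.7428)·4 + (-0.3714)·1 = -5.0138.
u_2 = a_2 + 5.0138·e_1 = (0.2069, 0.2759, -0.8621).
r_{22} = ‖u_2‖ = 0.9285.

r_{22} = 0.9285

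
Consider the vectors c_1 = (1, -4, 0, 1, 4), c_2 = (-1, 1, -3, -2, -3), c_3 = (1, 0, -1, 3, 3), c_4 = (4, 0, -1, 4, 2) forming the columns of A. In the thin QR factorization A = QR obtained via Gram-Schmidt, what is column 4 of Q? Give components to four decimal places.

e_4 = (0.8927, -0.1584, -0.0130, 0.1062, -0.4081)

c_1 = (1, -4, 0, 1, 4); ‖c_1‖ = 5.8310, so e_1 = (0.1715, -0.6860, 0.0000, 0.1715, 0.6860).
e_1·c_2 = 0.1715·(-1) + (-0.6860)·1 + 0.0000·(-3) + 0.1715·(-2) + 0.6860·(-3) = -3.2585.
u_2 = c_2 + 3.2585·e_1 = (-0.4412, -1.2353, -3.0000, -1.4412, -0.7647).
‖u_2‖ = 3.6582, so e_2 = (-0.1206, -0.3377, -0.8201, -0.3940, -0.2090).
e_1·c_3 = 0.1715·1 + (-0.6860)·0 + 0.0000·(-1) + 0.1715·3 + 0.6860·3 = 2.7440; e_2·c_3 = (-0.1206)·1 + (-0.3377)·0 + (-0.8201)·(-1) + (-0.3940)·3 + (-0.2090)·3 = -1.1095.
u_3 = c_3 − 2.7440·e_1 + 1.1095·e_2 = (0.3956, 1.5077, -1.9099, 2.0923, 0.8857).
‖u_3‖ = 3.3525, so e_3 = (0.1180, 0.4497, -0.5697, 0.6241, 0.2642).
e_1·c_4 = 0.1715·4 + (-0.6860)·0 + 0.0000·(-1) + 0.1715·4 + 0.6860·2 = 2.7440; e_2·c_4 = (-0.1206)·4 + (-0.3377)·0 + (-0.8201)·(-1) + (-0.3940)·4 + (-0.2090)·2 = -1.6562; e_3·c_4 = 0.1180·4 + 0.4497·0 + (-0.5697)·(-1) + 0.6241·4 + 0.2642·2 = 4.0665.
u_4 = c_4 − 2.7440·e_1 + 1.6562·e_2 − 4.0665·e_3 = (2.8498, -0.5057, -0.0417, 0.3391, -1.3029).
‖u_4‖ = 3.1924, so e_4 = (0.8927, -0.1584, -0.0130, 0.1062, -0.4081).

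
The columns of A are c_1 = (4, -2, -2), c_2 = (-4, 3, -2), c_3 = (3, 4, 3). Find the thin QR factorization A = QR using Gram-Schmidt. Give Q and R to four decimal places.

Q = [[0.8165, -0.2540, 0.5185], [-0.4082, 0.3810, 0.8296], [-0.4082, -0.8890, 0.2074]], R = [[4.8990, -3.6742, -0.4082], [0.0000, 3.9370, -1.9050], [0.0000, 0.0000, 5.4958]]

e_1 = c_1/‖c_1‖ = (4, -2, -2)/4.8990 = (0.8165, -0.4082, -0.4082).
r_{12} = e_1·c_2 = -3.6742.
u_2 = c_2 + 3.6742·e_1 = (-1.0000, 1.5000, -3.5000).
‖u_2‖ = 3.9370, so e_2 = (-0.2540, 0.3810, -0.8890).
r_{13} = e_1·c_3 = -0.4082; r_{23} = e_2·c_3 = -1.9050.
u_3 = c_3 + 0.4082·e_1 + 1.9050·e_2 = (2.8495, 4.5591, 1.1398).
‖u_3‖ = 5.4958, so e_3 = (0.5185, 0.8296, 0.2074).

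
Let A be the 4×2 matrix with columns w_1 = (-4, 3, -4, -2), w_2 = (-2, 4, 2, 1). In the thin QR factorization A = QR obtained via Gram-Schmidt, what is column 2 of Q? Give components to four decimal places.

w_1 = (-4, 3, -4, -2); ‖w_1‖ = 6.7082, so e_1 = (-0.5963, 0.4472, -0.5963, -0.2981).
e_1·w_2 = (-0.5963)·(-2) + 0.4472·4 + (-0.5963)·2 + (-0.2981)·1 = 1.4907.
u_2 = w_2 − 1.4907·e_1 = (-1.1111, 3.3333, 2.8889, 1.4444).
‖u_2‖ = 4.7726, so e_2 = (-0.2328, 0.6984, 0.6053, 0.3027).

e_2 = (-0.2328, 0.6984, 0.6053, 0.3027)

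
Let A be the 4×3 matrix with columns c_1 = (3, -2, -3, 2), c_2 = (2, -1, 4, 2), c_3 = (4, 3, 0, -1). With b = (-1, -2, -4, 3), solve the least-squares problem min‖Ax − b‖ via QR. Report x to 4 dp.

c_1 = (3, -2, -3, 2); ‖c_1‖ = 5.0990, so e_1 = (0.5883, -0.3922, -0.5883, 0.3922).
e_1·c_2 = 0.5883·2 + (-0.3922)·(-1) + (-0.5883)·4 + 0.3922·2 = 0.0000.
u_2 = c_2 + 0.0000·e_1 = (2.0000, -1.0000, 4.0000, 2.0000).
‖u_2‖ = 5.0000, so e_2 = (0.4000, -0.2000, 0.8000, 0.4000).
e_1·c_3 = 0.5883·4 + (-0.3922)·3 + (-0.5883)·0 + 0.3922·(-1) = 0.7845; e_2·c_3 = 0.4000·4 + (-0.2000)·3 + 0.8000·0 + 0.4000·(-1) = 0.6000.
u_3 = c_3 − 0.7845·e_1 − 0.6000·e_2 = (3.2985, 3.4277, -0.0185, -1.5477).
‖u_3‖ = 5.0025, so e_3 = (0.6594, 0.6852, -0.0037, -0.3094).
Qᵀb = (3.7262, -2.0000, -2.9432).
Back-substitute: x_3 = -2.9432/5.0025 = -0.5883.
x_2 = (-2.0000 − 0.6000·(-0.5883))/5.0000 = -0.3294.
x_1 = (3.7262 + 0.0000·(-0.3294) − 0.7845·(-0.5883))/5.0990 = 0.8213.

x = (0.8213, -0.3294, -0.5883)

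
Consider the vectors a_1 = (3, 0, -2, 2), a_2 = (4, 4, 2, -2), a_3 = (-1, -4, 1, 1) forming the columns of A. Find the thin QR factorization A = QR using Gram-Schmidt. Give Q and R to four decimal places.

q_1 = a_1/‖a_1‖ = (3, 0, -2, 2)/4.1231 = (0.7276, 0.0000, -0.4851, 0.4851).
r_{12} = q_1·a_2 = 0.9701.
u_2 = a_2 − 0.9701·q_1 = (3.2941, 4.0000, 2.4706, -2.4706).
‖u_2‖ = 6.2497, so q_2 = (0.5271, 0.6400, 0.3953, -0.3953).
r_{13} = q_1·a_3 = -0.7276; r_{23} = q_2·a_3 = -3.0872.
u_3 = a_3 + 0.7276·q_1 + 3.0872·q_2 = (1.1566, -2.0241, 1.8675, 0.1325).
‖u_3‖ = 2.9899, so q_3 = (0.3868, -0.6770, 0.6246, 0.0443).

Q = [[0.7276, 0.5271, 0.3868], [0.0000, 0.6400, -0.6770], [-0.4851, 0.3953, 0.6246], [0.4851, -0.3953, 0.0443]], R = [[4.1231, 0.9701, -0.7276], [0.0000, 6.2497, -3.0872], [0.0000, 0.0000, 2.9899]]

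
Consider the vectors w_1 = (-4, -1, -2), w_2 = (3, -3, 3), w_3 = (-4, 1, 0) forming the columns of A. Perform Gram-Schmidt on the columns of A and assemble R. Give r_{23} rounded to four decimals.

r_{23} = -1.0620

w_1 = (-4, -1, -2); ‖w_1‖ = 4.5826, so e_1 = (-0.8729, -0.2182, -0.4364).
e_1·w_2 = (-0.8729)·3 + (-0.2182)·(-3) + (-0.4364)·3 = -3.2733.
u_2 = w_2 + 3.2733·e_1 = (0.1429, -3.7143, 1.5714).
‖u_2‖ = 4.0356, so e_2 = (0.0354, -0.9204, 0.3894).
r_{23} = e_2·w_3 = -1.0620.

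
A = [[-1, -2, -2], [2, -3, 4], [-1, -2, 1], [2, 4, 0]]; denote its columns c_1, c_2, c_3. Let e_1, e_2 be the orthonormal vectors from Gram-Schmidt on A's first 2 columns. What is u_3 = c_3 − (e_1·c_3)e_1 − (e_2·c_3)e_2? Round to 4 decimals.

c_1 = (-1, 2, -1, 2); ‖c_1‖ = 3.1623, so e_1 = (-0.3162, 0.6325, -0.3162, 0.6325).
e_1·c_2 = (-0.3162)·(-2) + 0.6325·(-3) + (-0.3162)·(-2) + 0.6325·4 = 1.8974.
u_2 = c_2 − 1.8974·e_1 = (-1.4000, -4.2000, -1.4000, 2.8000).
‖u_2‖ = 5.4222, so e_2 = (-0.2582, -0.7746, -0.2582, 0.5164).
e_1·c_3 = (-0.3162)·(-2) + 0.6325·4 + (-0.3162)·1 + 0.6325·0 = 2.8460; e_2·c_3 = (-0.2582)·(-2) + (-0.7746)·4 + (-0.2582)·1 + 0.5164·0 = -2.8402.
u_3 = c_3 − 2.8460·e_1 + 2.8402·e_2 = (-1.8333, 0.0000, 1.1667, -0.3333).

u_3 = (-1.8333, 0.0000, 1.1667, -0.3333)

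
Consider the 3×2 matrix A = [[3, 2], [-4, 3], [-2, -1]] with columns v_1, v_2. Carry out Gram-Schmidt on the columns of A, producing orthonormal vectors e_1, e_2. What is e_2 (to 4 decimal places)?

e_2 = (0.6582, 0.6676, -0.3479)

v_1 = (3, -4, -2); ‖v_1‖ = 5.3852, so e_1 = (0.5571, -0.7428, -0.3714).
e_1·v_2 = 0.5571·2 + (-0.7428)·3 + (-0.3714)·(-1) = -0.7428.
u_2 = v_2 + 0.7428·e_1 = (2.4138, 2.4483, -1.2759).
‖u_2‖ = 3.6672, so e_2 = (0.6582, 0.6676, -0.3479).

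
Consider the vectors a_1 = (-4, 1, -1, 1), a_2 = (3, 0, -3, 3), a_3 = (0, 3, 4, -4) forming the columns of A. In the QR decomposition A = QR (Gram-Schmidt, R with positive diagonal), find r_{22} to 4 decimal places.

q_1 = a_1/‖a_1‖ = (-4, 1, -1, 1)/4.3589 = (-0.9177, 0.2294, -0.2294, 0.2294).
r_{12} = q_1·a_2 = -1.3765.
u_2 = a_2 + 1.3765·q_1 = (1.7368, 0.3158, -3.3158, 3.3158).
r_{22} = ‖u_2‖ = 5.0105.

r_{22} = 5.0105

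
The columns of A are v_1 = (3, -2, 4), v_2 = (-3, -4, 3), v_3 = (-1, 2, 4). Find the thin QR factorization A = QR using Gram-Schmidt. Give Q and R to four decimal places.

e_1 = v_1/‖v_1‖ = (3, -2, 4)/5.3852 = (0.5571, -0.3714, 0.7428).
r_{12} = e_1·v_2 = 2.0426.
u_2 = v_2 − 2.0426·e_1 = (-4.1379, -3.2414, 1.4828).
‖u_2‖ = 5.4615, so e_2 = (-0.7577, -0.5935, 0.2715).
r_{13} = e_1·v_3 = 1.6713; r_{23} = e_2·v_3 = 0.6566.
u_3 = v_3 − 1.6713·e_1 − 0.6566·e_2 = (-1.4335, 3.0104, 2.5803).
‖u_3‖ = 4.2161, so e_3 = (-0.3400, 0.7140, 0.6120).

Q = [[0.5571, -0.7577, -0.3400], [-0.3714, -0.5935, 0.7140], [0.7428, 0.2715, 0.6120]], R = [[5.3852, 2.0426, 1.6713], [0.0000, 5.4615, 0.6566], [0.0000, 0.0000, 4.2161]]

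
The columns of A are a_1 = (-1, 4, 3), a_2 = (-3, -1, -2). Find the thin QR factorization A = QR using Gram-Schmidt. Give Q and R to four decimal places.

a_1 = (-1, 4, 3); ‖a_1‖ = 5.0990, so q_1 = (-0.1961, 0.7845, 0.5883).
q_1·a_2 = (-0.1961)·(-3) + 0.7845·(-1) + 0.5883·(-2) = -1.3728.
u_2 = a_2 + 1.3728·q_1 = (-3.2692, 0.0769, -1.1923).
‖u_2‖ = 3.4807, so q_2 = (-0.9392, 0.0221, -0.3425).

Q = [[-0.1961, -0.9392], [0.7845, 0.0221], [0.5883, -0.3425]], R = [[5.0990, -1.3728], [0.0000, 3.4807]]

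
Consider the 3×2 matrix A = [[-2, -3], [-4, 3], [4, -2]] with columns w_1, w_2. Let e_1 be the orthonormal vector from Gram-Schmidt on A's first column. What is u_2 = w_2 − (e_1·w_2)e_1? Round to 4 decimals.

u_2 = (-3.7778, 1.4444, -0.4444)

w_1 = (-2, -4, 4); ‖w_1‖ = 6.0000, so e_1 = (-0.3333, -0.6667, 0.6667).
e_1·w_2 = (-0.3333)·(-3) + (-0.6667)·3 + 0.6667·(-2) = -2.3333.
u_2 = w_2 + 2.3333·e_1 = (-3.7778, 1.4444, -0.4444).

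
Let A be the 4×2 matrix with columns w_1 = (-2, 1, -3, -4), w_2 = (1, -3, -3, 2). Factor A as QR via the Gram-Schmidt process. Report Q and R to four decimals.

Q = [[-0.3651, 0.1547], [0.1826, -0.6048], [-0.5477, -0.7173], [-0.7303, 0.3094]], R = [[5.4772, -0.7303], [0.0000, 4.7399]]

w_1 = (-2, 1, -3, -4); ‖w_1‖ = 5.4772, so q_1 = (-0.3651, 0.1826, -0.5477, -0.7303).
q_1·w_2 = (-0.3651)·1 + 0.1826·(-3) + (-0.5477)·(-3) + (-0.7303)·2 = -0.7303.
u_2 = w_2 + 0.7303·q_1 = (0.7333, -2.8667, -3.4000, 1.4667).
‖u_2‖ = 4.7399, so q_2 = (0.1547, -0.6048, -0.7173, 0.3094).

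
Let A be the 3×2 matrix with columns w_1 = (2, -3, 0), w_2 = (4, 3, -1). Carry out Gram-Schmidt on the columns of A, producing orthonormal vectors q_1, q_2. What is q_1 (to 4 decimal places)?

q_1 = (0.5547, -0.8321, 0.0000)

w_1 = (2, -3, 0); ‖w_1‖ = 3.6056, so q_1 = (0.5547, -0.8321, 0.0000).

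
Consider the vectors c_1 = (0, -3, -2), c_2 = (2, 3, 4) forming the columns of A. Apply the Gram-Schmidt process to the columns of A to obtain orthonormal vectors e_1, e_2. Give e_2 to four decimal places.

e_1 = c_1/‖c_1‖ = (0, -3, -2)/3.6056 = (0.0000, -0.8321, -0.5547).
r_{12} = e_1·c_2 = -4.7150.
u_2 = c_2 + 4.7150·e_1 = (2.0000, -0.9231, 1.3846).
‖u_2‖ = 2.6018, so e_2 = (0.7687, -0.3548, 0.5322).

e_2 = (0.7687, -0.3548, 0.5322)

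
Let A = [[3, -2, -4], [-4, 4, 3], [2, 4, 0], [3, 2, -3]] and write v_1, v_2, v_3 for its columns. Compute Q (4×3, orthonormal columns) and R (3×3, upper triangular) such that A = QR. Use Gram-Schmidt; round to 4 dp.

e_1 = v_1/‖v_1‖ = (3, -4, 2, 3)/6.1644 = (0.4867, -0.6489, 0.3244, 0.4867).
r_{12} = e_1·v_2 = -1.2978.
u_2 = v_2 + 1.2978·e_1 = (-1.3684, 3.1579, 4.4211, 2.6316).
‖u_2‖ = 6.1900, so e_2 = (-0.2211, 0.5102, 0.7142, 0.4251).
r_{13} = e_1·v_3 = -5.3533; r_{23} = e_2·v_3 = 1.1394.
u_3 = v_3 + 5.3533·e_1 − 1.1394·e_2 = (-1.1429, -1.0549, 0.9231, -0.8791).
‖u_3‖ = 2.0110, so e_3 = (-0.5683, -0.5246, 0.4590, -0.4372).

Q = [[0.4867, -0.2211, -0.5683], [-0.6489, 0.5102, -0.5246], [0.3244, 0.7142, 0.4590], [0.4867, 0.4251, -0.4372]], R = [[6.1644, -1.2978, -5.3533], [0.0000, 6.1900, 1.1394], [0.0000, 0.0000, 2.0110]]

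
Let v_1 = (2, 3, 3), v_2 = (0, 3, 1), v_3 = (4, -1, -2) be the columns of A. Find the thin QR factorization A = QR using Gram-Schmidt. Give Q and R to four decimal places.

v_1 = (2, 3, 3); ‖v_1‖ = 4.6904, so q_1 = (0.4264, 0.6396, 0.6396).
q_1·v_2 = 0.4264·0 + 0.6396·3 + 0.6396·1 = 2.5584.
u_2 = v_2 − 2.5584·q_1 = (-1.0909, 1.3636, -0.6364).
‖u_2‖ = 1.8586, so q_2 = (-0.5869, 0.7337, -0.3424).
q_1·v_3 = 0.4264·4 + 0.6396·(-1) + 0.6396·(-2) = -0.2132; q_2·v_3 = (-0.5869)·4 + 0.7337·(-1) + (-0.3424)·(-2) = -2.3967.
u_3 = v_3 + 0.2132·q_1 + 2.3967·q_2 = (2.6842, 0.8947, -2.6842).
‖u_3‖ = 3.9001, so q_3 = (0.6882, 0.2294, -0.6882).

Q = [[0.4264, -0.5869, 0.6882], [0.6396, 0.7337, 0.2294], [0.6396, -0.3424, -0.6882]], R = [[4.6904, 2.5584, -0.2132], [0.0000, 1.8586, -2.3967], [0.0000, 0.0000, 3.9001]]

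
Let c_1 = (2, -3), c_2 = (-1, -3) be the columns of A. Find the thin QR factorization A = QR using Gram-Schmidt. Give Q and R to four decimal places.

e_1 = c_1/‖c_1‖ = (2, -3)/3.6056 = (0.5547, -0.8321).
r_{12} = e_1·c_2 = 1.9415.
u_2 = c_2 − 1.9415·e_1 = (-2.0769, -1.3846).
‖u_2‖ = 2.4962, so e_2 = (-0.8321, -0.5547).

Q = [[0.5547, -0.8321], [-0.8321, -0.5547]], R = [[3.6056, 1.9415], [0.0000, 2.4962]]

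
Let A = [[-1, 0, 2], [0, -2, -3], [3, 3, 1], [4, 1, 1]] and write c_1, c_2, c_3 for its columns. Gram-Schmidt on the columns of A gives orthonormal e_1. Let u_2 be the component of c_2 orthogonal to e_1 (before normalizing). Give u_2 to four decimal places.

c_1 = (-1, 0, 3, 4); ‖c_1‖ = 5.0990, so e_1 = (-0.1961, 0.0000, 0.5883, 0.7845).
e_1·c_2 = (-0.1961)·0 + 0.0000·(-2) + 0.5883·3 + 0.7845·1 = 2.5495.
u_2 = c_2 − 2.5495·e_1 = (0.5000, -2.0000, 1.5000, -1.0000).

u_2 = (0.5000, -2.0000, 1.5000, -1.0000)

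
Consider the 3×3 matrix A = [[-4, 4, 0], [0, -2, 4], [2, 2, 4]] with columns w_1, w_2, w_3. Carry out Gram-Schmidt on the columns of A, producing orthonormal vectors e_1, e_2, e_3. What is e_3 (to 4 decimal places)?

e_3 = (0.2182, 0.8729, 0.4364)

w_1 = (-4, 0, 2); ‖w_1‖ = 4.4721, so e_1 = (-0.8944, 0.0000, 0.4472).
e_1·w_2 = (-0.8944)·4 + 0.0000·(-2) + 0.4472·2 = -2.6833.
u_2 = w_2 + 2.6833·e_1 = (1.6000, -2.0000, 3.2000).
‖u_2‖ = 4.0988, so e_2 = (0.3904, -0.4880, 0.7807).
e_1·w_3 = (-0.8944)·0 + 0.0000·4 + 0.4472·4 = 1.7889; e_2·w_3 = 0.3904·0 + (-0.4880)·4 + 0.7807·4 = 1.1711.
u_3 = w_3 − 1.7889·e_1 − 1.1711·e_2 = (1.1429, 4.5714, 2.2857).
‖u_3‖ = 5.2372, so e_3 = (0.2182, 0.8729, 0.4364).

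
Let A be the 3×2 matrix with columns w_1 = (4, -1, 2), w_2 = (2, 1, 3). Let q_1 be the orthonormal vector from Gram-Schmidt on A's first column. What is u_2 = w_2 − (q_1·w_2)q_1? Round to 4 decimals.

u_2 = (-0.4762, 1.6190, 1.7619)

q_1 = w_1/‖w_1‖ = (4, -1, 2)/4.5826 = (0.8729, -0.2182, 0.4364).
r_{12} = q_1·w_2 = 2.8368.
u_2 = w_2 − 2.8368·q_1 = (-0.4762, 1.6190, 1.7619).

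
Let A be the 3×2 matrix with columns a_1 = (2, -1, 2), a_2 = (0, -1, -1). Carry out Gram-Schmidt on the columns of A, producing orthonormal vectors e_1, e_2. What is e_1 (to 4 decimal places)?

e_1 = a_1/‖a_1‖ = (2, -1, 2)/3.0000 = (0.6667, -0.3333, 0.6667).

e_1 = (0.6667, -0.3333, 0.6667)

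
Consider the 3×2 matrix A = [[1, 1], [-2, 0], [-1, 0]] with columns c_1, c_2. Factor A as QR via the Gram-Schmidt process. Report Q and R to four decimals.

Q = [[0.4082, 0.9129], [-0.8165, 0.3651], [-0.4082, 0.1826]], R = [[2.4495, 0.4082], [0.0000, 0.9129]]

q_1 = c_1/‖c_1‖ = (1, -2, -1)/2.4495 = (0.4082, -0.8165, -0.4082).
r_{12} = q_1·c_2 = 0.4082.
u_2 = c_2 − 0.4082·q_1 = (0.8333, 0.3333, 0.1667).
‖u_2‖ = 0.9129, so q_2 = (0.9129, 0.3651, 0.1826).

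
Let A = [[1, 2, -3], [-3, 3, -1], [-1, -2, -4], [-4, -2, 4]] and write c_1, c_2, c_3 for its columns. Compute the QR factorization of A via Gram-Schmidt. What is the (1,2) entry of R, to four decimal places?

r_{12} = 0.5774

c_1 = (1, -3, -1, -4); ‖c_1‖ = 5.1962, so q_1 = (0.1925, -0.5774, -0.1925, -0.7698).
r_{12} = q_1·c_2 = 0.5774.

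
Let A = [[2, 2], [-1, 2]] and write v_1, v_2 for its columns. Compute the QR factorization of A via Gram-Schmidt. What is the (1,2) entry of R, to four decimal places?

r_{12} = 0.8944

q_1 = v_1/‖v_1‖ = (2, -1)/2.2361 = (0.8944, -0.4472).
r_{12} = q_1·v_2 = 0.8944.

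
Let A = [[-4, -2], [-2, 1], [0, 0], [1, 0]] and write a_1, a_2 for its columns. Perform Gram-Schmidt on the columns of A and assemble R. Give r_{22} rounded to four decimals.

a_1 = (-4, -2, 0, 1); ‖a_1‖ = 4.5826, so q_1 = (-0.8729, -0.4364, 0.0000, 0.2182).
q_1·a_2 = (-0.8729)·(-2) + (-0.4364)·1 + 0.0000·0 + 0.2182·0 = 1.3093.
u_2 = a_2 − 1.3093·q_1 = (-0.8571, 1.5714, 0.0000, -0.2857).
r_{22} = ‖u_2‖ = 1.8127.

r_{22} = 1.8127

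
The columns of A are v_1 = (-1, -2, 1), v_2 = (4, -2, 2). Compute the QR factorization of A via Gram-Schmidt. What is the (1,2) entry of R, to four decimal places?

r_{12} = 0.8165

v_1 = (-1, -2, 1); ‖v_1‖ = 2.4495, so q_1 = (-0.4082, -0.8165, 0.4082).
r_{12} = q_1·v_2 = 0.8165.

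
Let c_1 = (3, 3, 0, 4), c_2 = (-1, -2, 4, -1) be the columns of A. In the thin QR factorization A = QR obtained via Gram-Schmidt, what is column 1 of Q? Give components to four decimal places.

c_1 = (3, 3, 0, 4); ‖c_1‖ = 5.8310, so e_1 = (0.5145, 0.5145, 0.0000, 0.6860).

e_1 = (0.5145, 0.5145, 0.0000, 0.6860)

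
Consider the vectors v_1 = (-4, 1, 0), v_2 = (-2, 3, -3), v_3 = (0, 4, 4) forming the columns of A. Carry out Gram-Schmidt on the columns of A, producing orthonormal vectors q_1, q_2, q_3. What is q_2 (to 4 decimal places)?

q_1 = v_1/‖v_1‖ = (-4, 1, 0)/4.1231 = (-0.9701, 0.2425, 0.0000).
r_{12} = q_1·v_2 = 2.6679.
u_2 = v_2 − 2.6679·q_1 = (0.5882, 2.3529, -3.0000).
‖u_2‖ = 3.8578, so q_2 = (0.1525, 0.6099, -0.7777).

q_2 = (0.1525, 0.6099, -0.7777)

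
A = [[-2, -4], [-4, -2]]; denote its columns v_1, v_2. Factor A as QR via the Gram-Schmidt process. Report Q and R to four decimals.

Q = [[-0.4472, -0.8944], [-0.8944, 0.4472]], R = [[4.4721, 3.5777], [0.0000, 2.6833]]

v_1 = (-2, -4); ‖v_1‖ = 4.4721, so e_1 = (-0.4472, -0.8944).
e_1·v_2 = (-0.4472)·(-4) + (-0.8944)·(-2) = 3.5777.
u_2 = v_2 − 3.5777·e_1 = (-2.4000, 1.2000).
‖u_2‖ = 2.6833, so e_2 = (-0.8944, 0.4472).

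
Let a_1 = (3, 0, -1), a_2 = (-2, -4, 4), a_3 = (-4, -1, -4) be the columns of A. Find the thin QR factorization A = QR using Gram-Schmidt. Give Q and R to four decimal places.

a_1 = (3, 0, -1); ‖a_1‖ = 3.1623, so q_1 = (0.9487, 0.0000, -0.3162).
q_1·a_2 = 0.9487·(-2) + 0.0000·(-4) + (-0.3162)·4 = -3.1623.
u_2 = a_2 + 3.1623·q_1 = (1.0000, -4.0000, 3.0000).
‖u_2‖ = 5.0990, so q_2 = (0.1961, -0.7845, 0.5883).
q_1·a_3 = 0.9487·(-4) + 0.0000·(-1) + (-0.3162)·(-4) = -2.5298; q_2·a_3 = 0.1961·(-4) + (-0.7845)·(-1) + 0.5883·(-4) = -2.3534.
u_3 = a_3 + 2.5298·q_1 + 2.3534·q_2 = (-1.1385, -2.8462, -3.4154).
‖u_3‖ = 4.5893, so q_3 = (-0.2481, -0.6202, -0.7442).

Q = [[0.9487, 0.1961, -0.2481], [0.0000, -0.7845, -0.6202], [-0.3162, 0.5883, -0.7442]], R = [[3.1623, -3.1623, -2.5298], [0.0000, 5.0990, -2.3534], [0.0000, 0.0000, 4.5893]]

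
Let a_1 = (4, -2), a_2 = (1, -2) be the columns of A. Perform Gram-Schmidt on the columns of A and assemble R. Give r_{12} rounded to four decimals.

r_{12} = 1.7889

a_1 = (4, -2); ‖a_1‖ = 4.4721, so q_1 = (0.8944, -0.4472).
r_{12} = q_1·a_2 = 1.7889.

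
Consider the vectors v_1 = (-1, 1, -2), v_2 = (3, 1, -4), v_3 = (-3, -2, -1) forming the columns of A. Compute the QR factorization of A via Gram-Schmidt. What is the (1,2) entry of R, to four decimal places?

r_{12} = 2.4495

v_1 = (-1, 1, -2); ‖v_1‖ = 2.4495, so q_1 = (-0.4082, 0.4082, -0.8165).
r_{12} = q_1·v_2 = 2.4495.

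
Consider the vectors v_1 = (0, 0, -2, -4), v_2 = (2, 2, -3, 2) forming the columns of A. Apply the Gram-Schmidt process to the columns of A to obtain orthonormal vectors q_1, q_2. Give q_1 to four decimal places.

q_1 = v_1/‖v_1‖ = (0, 0, -2, -4)/4.4721 = (0.0000, 0.0000, -0.4472, -0.8944).

q_1 = (0.0000, 0.0000, -0.4472, -0.8944)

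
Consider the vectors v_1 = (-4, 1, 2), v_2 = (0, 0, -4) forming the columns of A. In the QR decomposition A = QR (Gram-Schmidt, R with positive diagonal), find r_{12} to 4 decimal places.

r_{12} = -1.7457

v_1 = (-4, 1, 2); ‖v_1‖ = 4.5826, so e_1 = (-0.8729, 0.2182, 0.4364).
r_{12} = e_1·v_2 = -1.7457.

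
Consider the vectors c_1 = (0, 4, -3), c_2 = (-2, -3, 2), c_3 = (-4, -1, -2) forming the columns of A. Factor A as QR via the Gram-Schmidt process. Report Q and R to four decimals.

c_1 = (0, 4, -3); ‖c_1‖ = 5.0000, so e_1 = (0.0000, 0.8000, -0.6000).
e_1·c_2 = 0.0000·(-2) + 0.8000·(-3) + (-0.6000)·2 = -3.6000.
u_2 = c_2 + 3.6000·e_1 = (-2.0000, -0.1200, -0.1600).
‖u_2‖ = 2.0100, so e_2 = (-0.9950, -0.0597, -0.0796).
e_1·c_3 = 0.0000·(-4) + 0.8000·(-1) + (-0.6000)·(-2) = 0.4000; e_2·c_3 = (-0.9950)·(-4) + (-0.0597)·(-1) + (-0.0796)·(-2) = 4.1991.
u_3 = c_3 − 0.4000·e_1 − 4.1991·e_2 = (0.1782, -1.0693, -1.4257).
‖u_3‖ = 1.7911, so e_3 = (0.0995, -0.5970, -0.7960).

Q = [[0.0000, -0.9950, 0.0995], [0.8000, -0.0597, -0.5970], [-0.6000, -0.0796, -0.7960]], R = [[5.0000, -3.6000, 0.4000], [0.0000, 2.0100, 4.1991], [0.0000, 0.0000, 1.7911]]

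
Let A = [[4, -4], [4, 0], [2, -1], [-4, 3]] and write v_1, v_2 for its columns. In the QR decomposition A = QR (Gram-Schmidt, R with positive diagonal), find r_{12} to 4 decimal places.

r_{12} = -4.1603

v_1 = (4, 4, 2, -4); ‖v_1‖ = 7.2111, so q_1 = (0.5547, 0.5547, 0.2774, -0.5547).
r_{12} = q_1·v_2 = -4.1603.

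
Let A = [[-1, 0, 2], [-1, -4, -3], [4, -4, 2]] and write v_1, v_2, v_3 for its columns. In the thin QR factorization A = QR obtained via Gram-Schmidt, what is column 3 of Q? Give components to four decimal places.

v_1 = (-1, -1, 4); ‖v_1‖ = 4.2426, so e_1 = (-0.2357, -0.2357, 0.9428).
e_1·v_2 = (-0.2357)·0 + (-0.2357)·(-4) + 0.9428·(-4) = -2.8284.
u_2 = v_2 + 2.8284·e_1 = (-0.6667, -4.6667, -1.3333).
‖u_2‖ = 4.8990, so e_2 = (-0.1361, -0.9526, -0.2722).
e_1·v_3 = (-0.2357)·2 + (-0.2357)·(-3) + 0.9428·2 = 2.1213; e_2·v_3 = (-0.1361)·2 + (-0.9526)·(-3) + (-0.2722)·2 = 2.0412.
u_3 = v_3 − 2.1213·e_1 − 2.0412·e_2 = (2.7778, -0.5556, 0.5556).
‖u_3‖ = 2.8868, so e_3 = (0.9623, -0.1925, 0.1925).

e_3 = (0.9623, -0.1925, 0.1925)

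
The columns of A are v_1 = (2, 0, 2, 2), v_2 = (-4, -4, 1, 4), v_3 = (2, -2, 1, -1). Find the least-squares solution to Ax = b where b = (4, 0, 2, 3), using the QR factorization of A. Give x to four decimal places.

v_1 = (2, 0, 2, 2); ‖v_1‖ = 3.4641, so e_1 = (0.5774, 0.0000, 0.5774, 0.5774).
e_1·v_2 = 0.5774·(-4) + 0.0000·(-4) + 0.5774·1 + 0.5774·4 = 0.5774.
u_2 = v_2 − 0.5774·e_1 = (-4.3333, -4.0000, 0.6667, 3.6667).
‖u_2‖ = 6.9761, so e_2 = (-0.6212, -0.5734, 0.0956, 0.5256).
e_1·v_3 = 0.5774·2 + 0.0000·(-2) + 0.5774·1 + 0.5774·(-1) = 1.1547; e_2·v_3 = (-0.6212)·2 + (-0.5734)·(-2) + 0.0956·1 + 0.5256·(-1) = -0.5256.
u_3 = v_3 − 1.1547·e_1 + 0.5256·e_2 = (1.0068, -2.3014, 0.3836, -1.3904).
‖u_3‖ = 2.8966, so e_3 = (0.3476, -0.7945, 0.1324, -0.4800).
Qᵀb = (5.1962, -0.7167, 0.2152).
Back-substitute: x_3 = 0.2152/2.8966 = 0.0743.
x_2 = (-0.7167 + 0.5256·0.0743)/6.9761 = -0.0971.
x_1 = (5.1962 − 0.5774·(-0.0971) − 1.1547·0.0743)/3.4641 = 1.4914.

x = (1.4914, -0.0971, 0.0743)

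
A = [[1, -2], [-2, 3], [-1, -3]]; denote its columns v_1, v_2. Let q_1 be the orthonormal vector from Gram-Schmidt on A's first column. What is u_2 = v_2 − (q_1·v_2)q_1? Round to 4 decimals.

v_1 = (1, -2, -1); ‖v_1‖ = 2.4495, so q_1 = (0.4082, -0.8165, -0.4082).
q_1·v_2 = 0.4082·(-2) + (-0.8165)·3 + (-0.4082)·(-3) = -2.0412.
u_2 = v_2 + 2.0412·q_1 = (-1.1667, 1.3333, -3.8333).

u_2 = (-1.1667, 1.3333, -3.8333)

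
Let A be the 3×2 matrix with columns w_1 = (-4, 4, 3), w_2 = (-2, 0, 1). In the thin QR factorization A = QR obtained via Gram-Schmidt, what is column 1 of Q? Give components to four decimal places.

w_1 = (-4, 4, 3); ‖w_1‖ = 6.4031, so e_1 = (-0.6247, 0.6247, 0.4685).

e_1 = (-0.6247, 0.6247, 0.4685)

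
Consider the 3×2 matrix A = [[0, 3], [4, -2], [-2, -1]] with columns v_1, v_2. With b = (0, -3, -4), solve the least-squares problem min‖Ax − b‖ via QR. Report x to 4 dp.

v_1 = (0, 4, -2); ‖v_1‖ = 4.4721, so q_1 = (0.0000, 0.8944, -0.4472).
q_1·v_2 = 0.0000·3 + 0.8944·(-2) + (-0.4472)·(-1) = -1.3416.
u_2 = v_2 + 1.3416·q_1 = (3.0000, -0.8000, -1.6000).
‖u_2‖ = 3.4928, so q_2 = (0.8589, -0.2290, -0.4581).
Qᵀb = (-0.8944, 2.5194).
Back-substitute: x_2 = 2.5194/3.4928 = 0.7213.
x_1 = (-0.8944 + 1.3416·0.7213)/4.4721 = 0.0164.

x = (0.0164, 0.7213)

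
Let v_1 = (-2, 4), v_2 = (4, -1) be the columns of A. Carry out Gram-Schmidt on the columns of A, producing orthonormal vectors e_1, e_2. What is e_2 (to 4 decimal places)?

e_2 = (0.8944, 0.4472)

e_1 = v_1/‖v_1‖ = (-2, 4)/4.4721 = (-0.4472, 0.8944).
r_{12} = e_1·v_2 = -2.6833.
u_2 = v_2 + 2.6833·e_1 = (2.8000, 1.4000).
‖u_2‖ = 3.1305, so e_2 = (0.8944, 0.4472).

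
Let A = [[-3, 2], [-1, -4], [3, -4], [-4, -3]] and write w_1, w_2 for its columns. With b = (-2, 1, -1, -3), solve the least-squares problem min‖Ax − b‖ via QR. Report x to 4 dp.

w_1 = (-3, -1, 3, -4); ‖w_1‖ = 5.9161, so e_1 = (-0.5071, -0.1690, 0.5071, -0.6761).
e_1·w_2 = (-0.5071)·2 + (-0.1690)·(-4) + 0.5071·(-4) + (-0.6761)·(-3) = -0.3381.
u_2 = w_2 + 0.3381·e_1 = (1.8286, -4.0571, -3.8286, -3.2286).
‖u_2‖ = 6.6997, so e_2 = (0.2729, -0.6056, -0.5715, -0.4819).
Qᵀb = (2.3664, 0.8657).
Back-substitute: x_2 = 0.8657/6.6997 = 0.1292.
x_1 = (2.3664 + 0.3381·0.1292)/5.9161 = 0.4074.

x = (0.4074, 0.1292)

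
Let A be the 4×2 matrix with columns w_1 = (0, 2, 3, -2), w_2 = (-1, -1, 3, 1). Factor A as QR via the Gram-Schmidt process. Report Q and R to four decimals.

Q = [[0.0000, -0.3082], [0.4851, -0.4895], [0.7276, 0.6526], [-0.4851, 0.4895]], R = [[4.1231, 1.2127], [0.0000, 3.2449]]

w_1 = (0, 2, 3, -2); ‖w_1‖ = 4.1231, so e_1 = (0.0000, 0.4851, 0.7276, -0.4851).
e_1·w_2 = 0.0000·(-1) + 0.4851·(-1) + 0.7276·3 + (-0.4851)·1 = 1.2127.
u_2 = w_2 − 1.2127·e_1 = (-1.0000, -1.5882, 2.1176, 1.5882).
‖u_2‖ = 3.2449, so e_2 = (-0.3082, -0.4895, 0.6526, 0.4895).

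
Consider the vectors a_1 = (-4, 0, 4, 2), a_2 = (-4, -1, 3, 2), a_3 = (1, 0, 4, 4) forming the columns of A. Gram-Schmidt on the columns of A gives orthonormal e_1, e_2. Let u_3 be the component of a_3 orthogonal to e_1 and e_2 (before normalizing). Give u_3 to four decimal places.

u_3 = (2.7143, -1.1429, 1.1429, 3.1429)

a_1 = (-4, 0, 4, 2); ‖a_1‖ = 6.0000, so e_1 = (-0.6667, 0.0000, 0.6667, 0.3333).
e_1·a_2 = (-0.6667)·(-4) + 0.0000·(-1) + 0.6667·3 + 0.3333·2 = 5.3333.
u_2 = a_2 − 5.3333·e_1 = (-0.4444, -1.0000, -0.5556, 0.2222).
‖u_2‖ = 1.2472, so e_2 = (-0.3563, -0.8018, -0.4454, 0.1782).
e_1·a_3 = (-0.6667)·1 + 0.0000·0 + 0.6667·4 + 0.3333·4 = 3.3333; e_2·a_3 = (-0.3563)·1 + (-0.8018)·0 + (-0.4454)·4 + 0.1782·4 = -1.4254.
u_3 = a_3 − 3.3333·e_1 + 1.4254·e_2 = (2.7143, -1.1429, 1.1429, 3.1429).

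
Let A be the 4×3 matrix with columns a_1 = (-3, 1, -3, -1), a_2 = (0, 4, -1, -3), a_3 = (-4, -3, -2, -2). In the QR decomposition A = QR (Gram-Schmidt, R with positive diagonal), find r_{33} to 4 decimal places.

e_1 = a_1/‖a_1‖ = (-3, 1, -3, -1)/4.4721 = (-0.6708, 0.2236, -0.6708, -0.2236).
r_{12} = e_1·a_2 = 2.2361.
u_2 = a_2 − 2.2361·e_1 = (1.5000, 3.5000, 0.5000, -2.5000).
‖u_2‖ = 4.5826, so e_2 = (0.3273, 0.7638, 0.1091, -0.5455).
r_{13} = e_1·a_3 = 3.8013; r_{23} = e_2·a_3 = -2.7277.
u_3 = a_3 − 3.8013·e_1 + 2.7277·e_2 = (-0.5571, -1.7667, 0.8476, -2.6381).
r_{33} = ‖u_3‖ = 3.3331.

r_{33} = 3.3331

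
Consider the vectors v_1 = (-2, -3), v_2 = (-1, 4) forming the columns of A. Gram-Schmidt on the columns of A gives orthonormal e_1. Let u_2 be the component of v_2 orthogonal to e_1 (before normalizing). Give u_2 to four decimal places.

u_2 = (-2.5385, 1.6923)

e_1 = v_1/‖v_1‖ = (-2, -3)/3.6056 = (-0.5547, -0.8321).
r_{12} = e_1·v_2 = -2.7735.
u_2 = v_2 + 2.7735·e_1 = (-2.5385, 1.6923).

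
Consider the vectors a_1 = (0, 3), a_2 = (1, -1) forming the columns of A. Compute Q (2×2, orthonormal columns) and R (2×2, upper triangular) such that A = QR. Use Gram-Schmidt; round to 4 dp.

e_1 = a_1/‖a_1‖ = (0, 3)/3.0000 = (0.0000, 1.0000).
r_{12} = e_1·a_2 = -1.0000.
u_2 = a_2 + 1.0000·e_1 = (1.0000, 0.0000).
‖u_2‖ = 1.0000, so e_2 = (1.0000, 0.0000).

Q = [[0.0000, 1.0000], [1.0000, 0.0000]], R = [[3.0000, -1.0000], [0.0000, 1.0000]]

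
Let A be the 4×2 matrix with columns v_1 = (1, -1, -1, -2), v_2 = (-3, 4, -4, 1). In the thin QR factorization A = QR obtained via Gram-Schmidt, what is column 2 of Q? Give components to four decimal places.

v_1 = (1, -1, -1, -2); ‖v_1‖ = 2.6458, so e_1 = (0.3780, -0.3780, -0.3780, -0.7559).
e_1·v_2 = 0.3780·(-3) + (-0.3780)·4 + (-0.3780)·(-4) + (-0.7559)·1 = -1.8898.
u_2 = v_2 + 1.8898·e_1 = (-2.2857, 3.2857, -4.7143, -0.4286).
‖u_2‖ = 6.1991, so e_2 = (-0.3687, 0.5300, -0.7605, -0.0691).

e_2 = (-0.3687, 0.5300, -0.7605, -0.0691)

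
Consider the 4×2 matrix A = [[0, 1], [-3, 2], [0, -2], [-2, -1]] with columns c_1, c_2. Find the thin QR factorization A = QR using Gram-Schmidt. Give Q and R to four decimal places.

Q = [[0.0000, 0.3377], [-0.8321, 0.3637], [0.0000, -0.6754], [-0.5547, -0.5455]], R = [[3.6056, -1.1094], [0.0000, 2.9613]]

c_1 = (0, -3, 0, -2); ‖c_1‖ = 3.6056, so q_1 = (0.0000, -0.8321, 0.0000, -0.5547).
q_1·c_2 = 0.0000·1 + (-0.8321)·2 + 0.0000·(-2) + (-0.5547)·(-1) = -1.1094.
u_2 = c_2 + 1.1094·q_1 = (1.0000, 1.0769, -2.0000, -1.6154).
‖u_2‖ = 2.9613, so q_2 = (0.3377, 0.3637, -0.6754, -0.5455).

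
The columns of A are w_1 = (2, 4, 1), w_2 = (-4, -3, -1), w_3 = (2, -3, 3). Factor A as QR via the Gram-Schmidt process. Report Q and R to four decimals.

Q = [[0.4364, -0.8944, -0.0976], [0.8729, 0.4472, -0.1952], [0.2182, 0.0000, 0.9759]], R = [[4.5826, -4.5826, -1.0911], [0.0000, 2.2361, -3.1305], [0.0000, 0.0000, 3.3181]]

w_1 = (2, 4, 1); ‖w_1‖ = 4.5826, so e_1 = (0.4364, 0.8729, 0.2182).
e_1·w_2 = 0.4364·(-4) + 0.8729·(-3) + 0.2182·(-1) = -4.5826.
u_2 = w_2 + 4.5826·e_1 = (-2.0000, 1.0000, 0.0000).
‖u_2‖ = 2.2361, so e_2 = (-0.8944, 0.4472, 0.0000).
e_1·w_3 = 0.4364·2 + 0.8729·(-3) + 0.2182·3 = -1.0911; e_2·w_3 = (-0.8944)·2 + 0.4472·(-3) + 0.0000·3 = -3.1305.
u_3 = w_3 + 1.0911·e_1 + 3.1305·e_2 = (-0.3238, -0.6476, 3.2381).
‖u_3‖ = 3.3181, so e_3 = (-0.0976, -0.1952, 0.9759).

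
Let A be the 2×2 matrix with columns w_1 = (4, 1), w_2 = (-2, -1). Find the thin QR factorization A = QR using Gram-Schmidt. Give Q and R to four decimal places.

Q = [[0.9701, 0.2425], [0.2425, -0.9701]], R = [[4.1231, -2.1828], [0.0000, 0.4851]]

w_1 = (4, 1); ‖w_1‖ = 4.1231, so q_1 = (0.9701, 0.2425).
q_1·w_2 = 0.9701·(-2) + 0.2425·(-1) = -2.1828.
u_2 = w_2 + 2.1828·q_1 = (0.1176, -0.4706).
‖u_2‖ = 0.4851, so q_2 = (0.2425, -0.9701).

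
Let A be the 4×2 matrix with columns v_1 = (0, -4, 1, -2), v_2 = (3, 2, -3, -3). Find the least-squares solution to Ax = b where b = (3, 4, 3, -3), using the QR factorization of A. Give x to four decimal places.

v_1 = (0, -4, 1, -2); ‖v_1‖ = 4.5826, so e_1 = (0.0000, -0.8729, 0.2182, -0.4364).
e_1·v_2 = 0.0000·3 + (-0.8729)·2 + 0.2182·(-3) + (-0.4364)·(-3) = -1.0911.
u_2 = v_2 + 1.0911·e_1 = (3.0000, 1.0476, -2.7619, -3.4762).
‖u_2‖ = 5.4598, so e_2 = (0.5495, 0.1919, -0.5059, -0.6367).
Qᵀb = (-1.5275, 2.8084).
Back-substitute: x_2 = 2.8084/5.4598 = 0.5144.
x_1 = (-1.5275 + 1.0911·0.5144)/4.5826 = -0.2109.

x = (-0.2109, 0.5144)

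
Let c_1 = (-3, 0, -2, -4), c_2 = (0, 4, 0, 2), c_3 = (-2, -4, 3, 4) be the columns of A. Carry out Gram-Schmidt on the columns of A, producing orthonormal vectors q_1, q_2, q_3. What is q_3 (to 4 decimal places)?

q_1 = c_1/‖c_1‖ = (-3, 0, -2, -4)/5.3852 = (-0.5571, 0.0000, -0.3714, -0.7428).
r_{12} = q_1·c_2 = -1.4856.
u_2 = c_2 + 1.4856·q_1 = (-0.8276, 4.0000, -0.5517, 0.8966).
‖u_2‖ = 4.2182, so q_2 = (-0.1962, 0.9483, -0.1308, 0.2125).
r_{13} = q_1·c_3 = -2.9711; r_{23} = q_2·c_3 = -2.9429.
u_3 = c_3 + 2.9711·q_1 + 2.9429·q_2 = (-4.2326, -1.2093, 1.5116, 2.4186).
‖u_3‖ = 5.2452, so q_3 = (-0.8069, -0.2306, 0.2882, 0.4611).

q_3 = (-0.8069, -0.2306, 0.2882, 0.4611)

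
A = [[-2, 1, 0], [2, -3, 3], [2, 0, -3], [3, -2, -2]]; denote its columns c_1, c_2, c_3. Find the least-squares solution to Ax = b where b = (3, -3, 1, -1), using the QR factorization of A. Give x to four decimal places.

x = (-1.6969, -1.1150, -1.1707)

c_1 = (-2, 2, 2, 3); ‖c_1‖ = 4.5826, so e_1 = (-0.4364, 0.4364, 0.4364, 0.6547).
e_1·c_2 = (-0.4364)·1 + 0.4364·(-3) + 0.4364·0 + 0.6547·(-2) = -3.0551.
u_2 = c_2 + 3.0551·e_1 = (-0.3333, -1.6667, 1.3333, 0.0000).
‖u_2‖ = 2.1602, so e_2 = (-0.1543, -0.7715, 0.6172, 0.0000).
e_1·c_3 = (-0.4364)·0 + 0.4364·3 + 0.4364·(-3) + 0.6547·(-2) = -1.3093; e_2·c_3 = (-0.1543)·0 + (-0.7715)·3 + 0.6172·(-3) + 0.0000·(-2) = -4.1662.
u_3 = c_3 + 1.3093·e_1 + 4.1662·e_2 = (-1.2143, 0.3571, 0.1429, -1.1429).
‖u_3‖ = 1.7113, so e_3 = (-0.7096, 0.2087, 0.0835, -0.6678).
Qᵀb = (-2.8368, 2.4689, -2.0035).
Back-substitute: x_3 = -2.0035/1.7113 = -1.1707.
x_2 = (2.4689 + 4.1662·(-1.1707))/2.1602 = -1.1150.
x_1 = (-2.8368 + 3.0551·(-1.1150) + 1.3093·(-1.1707))/4.5826 = -1.6969.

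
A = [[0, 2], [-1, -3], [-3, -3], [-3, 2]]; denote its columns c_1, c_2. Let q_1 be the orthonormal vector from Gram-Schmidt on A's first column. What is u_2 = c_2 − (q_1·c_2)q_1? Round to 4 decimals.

u_2 = (2.0000, -2.6842, -2.0526, 2.9474)

q_1 = c_1/‖c_1‖ = (0, -1, -3, -3)/4.3589 = (0.0000, -0.2294, -0.6882, -0.6882).
r_{12} = q_1·c_2 = 1.3765.
u_2 = c_2 − 1.3765·q_1 = (2.0000, -2.6842, -2.0526, 2.9474).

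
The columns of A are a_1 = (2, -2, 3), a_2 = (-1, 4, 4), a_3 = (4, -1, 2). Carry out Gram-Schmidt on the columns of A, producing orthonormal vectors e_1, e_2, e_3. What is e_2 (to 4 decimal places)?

a_1 = (2, -2, 3); ‖a_1‖ = 4.1231, so e_1 = (0.4851, -0.4851, 0.7276).
e_1·a_2 = 0.4851·(-1) + (-0.4851)·4 + 0.7276·4 = 0.4851.
u_2 = a_2 − 0.4851·e_1 = (-1.2353, 4.2353, 3.6471).
‖u_2‖ = 5.7240, so e_2 = (-0.2158, 0.7399, 0.6371).

e_2 = (-0.2158, 0.7399, 0.6371)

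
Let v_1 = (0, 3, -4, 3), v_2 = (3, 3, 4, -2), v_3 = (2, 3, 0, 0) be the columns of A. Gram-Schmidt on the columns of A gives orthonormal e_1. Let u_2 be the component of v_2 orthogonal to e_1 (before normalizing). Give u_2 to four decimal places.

u_2 = (3.0000, 4.1471, 2.4706, -0.8529)

v_1 = (0, 3, -4, 3); ‖v_1‖ = 5.8310, so e_1 = (0.0000, 0.5145, -0.6860, 0.5145).
e_1·v_2 = 0.0000·3 + 0.5145·3 + (-0.6860)·4 + 0.5145·(-2) = -2.2295.
u_2 = v_2 + 2.2295·e_1 = (3.0000, 4.1471, 2.4706, -0.8529).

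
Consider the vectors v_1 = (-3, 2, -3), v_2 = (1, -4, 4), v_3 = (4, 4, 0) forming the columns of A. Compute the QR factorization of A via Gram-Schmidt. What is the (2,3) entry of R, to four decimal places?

r_{23} = -5.4076

v_1 = (-3, 2, -3); ‖v_1‖ = 4.6904, so q_1 = (-0.6396, 0.4264, -0.6396).
q_1·v_2 = (-0.6396)·1 + 0.4264·(-4) + (-0.6396)·4 = -4.9036.
u_2 = v_2 + 4.9036·q_1 = (-2.1364, -1.9091, 0.8636).
‖u_2‖ = 2.9924, so q_2 = (-0.7139, -0.6380, 0.2886).
r_{23} = q_2·v_3 = -5.4076.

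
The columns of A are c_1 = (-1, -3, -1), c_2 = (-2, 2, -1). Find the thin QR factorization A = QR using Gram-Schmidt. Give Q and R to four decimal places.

c_1 = (-1, -3, -1); ‖c_1‖ = 3.3166, so e_1 = (-0.3015, -0.9045, -0.3015).
e_1·c_2 = (-0.3015)·(-2) + (-0.9045)·2 + (-0.3015)·(-1) = -0.9045.
u_2 = c_2 + 0.9045·e_1 = (-2.2727, 1.1818, -1.2727).
‖u_2‖ = 2.8604, so e_2 = (-0.7946, 0.4132, -0.4449).

Q = [[-0.3015, -0.7946], [-0.9045, 0.4132], [-0.3015, -0.4449]], R = [[3.3166, -0.9045], [0.0000, 2.8604]]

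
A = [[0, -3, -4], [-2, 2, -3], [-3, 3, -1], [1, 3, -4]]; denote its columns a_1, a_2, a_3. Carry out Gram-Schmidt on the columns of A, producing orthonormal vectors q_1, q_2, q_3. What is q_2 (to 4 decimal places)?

a_1 = (0, -2, -3, 1); ‖a_1‖ = 3.7417, so q_1 = (0.0000, -0.5345, -0.8018, 0.2673).
q_1·a_2 = 0.0000·(-3) + (-0.5345)·2 + (-0.8018)·3 + 0.2673·3 = -2.6726.
u_2 = a_2 + 2.6726·q_1 = (-3.0000, 0.5714, 0.8571, 3.7143).
‖u_2‖ = 4.8844, so q_2 = (-0.6142, 0.1170, 0.1755, 0.7604).

q_2 = (-0.6142, 0.1170, 0.1755, 0.7604)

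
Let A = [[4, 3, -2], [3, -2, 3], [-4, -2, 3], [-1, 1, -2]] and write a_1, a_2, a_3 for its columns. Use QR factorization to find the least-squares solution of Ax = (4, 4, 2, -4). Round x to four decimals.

a_1 = (4, 3, -4, -1); ‖a_1‖ = 6.4807, so q_1 = (0.6172, 0.4629, -0.6172, -0.1543).
q_1·a_2 = 0.6172·3 + 0.4629·(-2) + (-0.6172)·(-2) + (-0.1543)·1 = 2.0059.
u_2 = a_2 − 2.0059·q_1 = (1.7619, -2.9286, -0.7619, 1.3095).
‖u_2‖ = 3.7385, so q_2 = (0.4713, -0.7834, -0.2038, 0.3503).
q_1·a_3 = 0.6172·(-2) + 0.4629·3 + (-0.6172)·3 + (-0.1543)·(-2) = -1.3887; q_2·a_3 = 0.4713·(-2) + (-0.7834)·3 + (-0.2038)·3 + 0.3503·(-2) = -4.6046.
u_3 = a_3 + 1.3887·q_1 + 4.6046·q_2 = (1.0273, 0.0358, 1.2044, -0.6014).
‖u_3‖ = 1.6938, so q_3 = (0.6065, 0.0211, 0.7111, -0.3550).
Qᵀb = (3.7033, -3.0570, 5.3528).
Back-substitute: x_3 = 5.3528/1.6938 = 3.1603.
x_2 = (-3.0570 + 4.6046·3.1603)/3.7385 = 3.0748.
x_1 = (3.7033 − 2.0059·3.0748 + 1.3887·3.1603)/6.4807 = 0.2969.

x = (0.2969, 3.0748, 3.1603)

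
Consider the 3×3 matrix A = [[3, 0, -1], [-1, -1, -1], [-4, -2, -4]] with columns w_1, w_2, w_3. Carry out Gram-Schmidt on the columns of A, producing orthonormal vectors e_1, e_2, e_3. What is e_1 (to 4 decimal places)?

w_1 = (3, -1, -4); ‖w_1‖ = 5.0990, so e_1 = (0.5883, -0.1961, -0.7845).

e_1 = (0.5883, -0.1961, -0.7845)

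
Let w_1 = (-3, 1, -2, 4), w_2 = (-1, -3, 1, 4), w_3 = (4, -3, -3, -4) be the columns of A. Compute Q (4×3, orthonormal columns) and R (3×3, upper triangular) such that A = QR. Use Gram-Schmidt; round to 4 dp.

w_1 = (-3, 1, -2, 4); ‖w_1‖ = 5.4772, so q_1 = (-0.5477, 0.1826, -0.3651, 0.7303).
q_1·w_2 = (-0.5477)·(-1) + 0.1826·(-3) + (-0.3651)·1 + 0.7303·4 = 2.5560.
u_2 = w_2 − 2.5560·q_1 = (0.4000, -3.4667, 1.9333, 2.1333).
‖u_2‖ = 4.5240, so q_2 = (0.0884, -0.7663, 0.4273, 0.4716).
q_1·w_3 = (-0.5477)·4 + 0.1826·(-3) + (-0.3651)·(-3) + 0.7303·(-4) = -4.5644; q_2·w_3 = 0.0884·4 + (-0.7663)·(-3) + 0.4273·(-3) + 0.4716·(-4) = -0.5158.
u_3 = w_3 + 4.5644·q_1 + 0.5158·q_2 = (1.5456, -2.5619, -4.4463, -0.4235).
‖u_3‖ = 5.3759, so q_3 = (0.2875, -0.4765, -0.8271, -0.0788).

Q = [[-0.5477, 0.0884, 0.2875], [0.1826, -0.7663, -0.4765], [-0.3651, 0.4273, -0.8271], [0.7303, 0.4716, -0.0788]], R = [[5.4772, 2.5560, -4.5644], [0.0000, 4.5240, -0.5158], [0.0000, 0.0000, 5.3759]]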